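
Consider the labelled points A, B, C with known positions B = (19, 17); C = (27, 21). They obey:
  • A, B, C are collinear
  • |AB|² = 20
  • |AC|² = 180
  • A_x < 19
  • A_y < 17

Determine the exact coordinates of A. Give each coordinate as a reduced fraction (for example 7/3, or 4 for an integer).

1. A_x = 15  [[A, B, C are collinear ⇒ -4x+8y-60=0] ∩ [|A−(19, 17)|²=20]]
2. A_y = 15  [[A, B, C are collinear ⇒ -4x+8y-60=0] ∩ [|A−(19, 17)|²=20]]
   so A = (15, 15)

A = (15, 15)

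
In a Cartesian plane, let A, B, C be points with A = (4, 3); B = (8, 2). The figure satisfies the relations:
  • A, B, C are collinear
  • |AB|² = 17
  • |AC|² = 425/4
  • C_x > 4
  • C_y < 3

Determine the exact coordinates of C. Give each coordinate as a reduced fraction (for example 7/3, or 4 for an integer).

C = (14, 1/2)

1. C_x = 14  [[A, B, C are collinear ⇒ 1x+4y-16=0] ∩ [|C−(4, 3)|²=425/4]]
2. C_y = 1/2  [[A, B, C are collinear ⇒ 1x+4y-16=0] ∩ [|C−(4, 3)|²=425/4]]
   so C = (14, 1/2)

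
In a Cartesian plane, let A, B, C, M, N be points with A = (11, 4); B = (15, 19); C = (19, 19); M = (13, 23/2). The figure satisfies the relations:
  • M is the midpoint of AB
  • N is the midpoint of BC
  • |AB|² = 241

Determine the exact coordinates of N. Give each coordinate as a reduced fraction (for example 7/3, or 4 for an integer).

1. N_x = 17  [2·N = B+C = (15, 19)+(19, 19)]
2. N_y = 19  [2·N = B+C = (15, 19)+(19, 19)]
   so N = (17, 19)

N = (17, 19)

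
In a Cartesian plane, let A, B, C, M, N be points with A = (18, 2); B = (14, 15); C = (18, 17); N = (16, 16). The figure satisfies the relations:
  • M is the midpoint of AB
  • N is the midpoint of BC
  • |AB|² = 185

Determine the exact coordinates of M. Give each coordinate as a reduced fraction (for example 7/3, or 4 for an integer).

1. M_x = 16  [2·M = A+B = (18, 2)+(14, 15)]
2. M_y = 17/2  [2·M = A+B = (18, 2)+(14, 15)]
   so M = (16, 17/2)

M = (16, 17/2)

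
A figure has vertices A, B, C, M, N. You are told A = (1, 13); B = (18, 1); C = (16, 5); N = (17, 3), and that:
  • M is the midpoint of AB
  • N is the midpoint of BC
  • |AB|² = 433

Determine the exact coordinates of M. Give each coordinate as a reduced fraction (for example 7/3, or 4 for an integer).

M = (19/2, 7)

1. M_x = 19/2  [2·M = A+B = (1, 13)+(18, 1)]
2. M_y = 7  [2·M = A+B = (1, 13)+(18, 1)]
   so M = (19/2, 7)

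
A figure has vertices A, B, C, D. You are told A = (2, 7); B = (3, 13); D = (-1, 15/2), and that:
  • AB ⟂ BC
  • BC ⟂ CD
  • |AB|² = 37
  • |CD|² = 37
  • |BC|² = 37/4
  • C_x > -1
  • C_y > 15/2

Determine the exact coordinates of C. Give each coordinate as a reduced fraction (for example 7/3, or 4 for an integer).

1. C_x = 0  [[AB ⟂ BC ⇒ 1x+6y-81=0] ∩ [|C−(-1, 15/2)|²=37]]
2. C_y = 27/2  [[AB ⟂ BC ⇒ 1x+6y-81=0] ∩ [|C−(-1, 15/2)|²=37]]
   so C = (0, 27/2)

C = (0, 27/2)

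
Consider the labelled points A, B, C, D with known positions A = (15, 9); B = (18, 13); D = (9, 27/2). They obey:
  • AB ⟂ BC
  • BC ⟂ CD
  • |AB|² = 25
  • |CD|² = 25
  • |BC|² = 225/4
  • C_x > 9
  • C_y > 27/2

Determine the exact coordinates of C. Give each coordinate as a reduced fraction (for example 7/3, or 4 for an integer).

C = (12, 35/2)

1. C_x = 12  [[AB ⟂ BC ⇒ 3x+4y-106=0] ∩ [|C−(9, 27/2)|²=25]]
2. C_y = 35/2  [[AB ⟂ BC ⇒ 3x+4y-106=0] ∩ [|C−(9, 27/2)|²=25]]
   so C = (12, 35/2)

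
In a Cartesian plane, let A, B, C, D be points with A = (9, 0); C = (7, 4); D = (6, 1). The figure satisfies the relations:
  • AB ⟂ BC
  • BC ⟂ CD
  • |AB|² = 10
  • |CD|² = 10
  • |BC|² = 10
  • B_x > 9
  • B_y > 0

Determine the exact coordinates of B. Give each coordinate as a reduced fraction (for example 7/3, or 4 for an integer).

B = (10, 3)

1. B_x = 10  [[BC ⟂ CD ⇒ 1x+3y-19=0] ∩ [|B−(9, 0)|²=10]]
2. B_y = 3  [[BC ⟂ CD ⇒ 1x+3y-19=0] ∩ [|B−(9, 0)|²=10]]
   so B = (10, 3)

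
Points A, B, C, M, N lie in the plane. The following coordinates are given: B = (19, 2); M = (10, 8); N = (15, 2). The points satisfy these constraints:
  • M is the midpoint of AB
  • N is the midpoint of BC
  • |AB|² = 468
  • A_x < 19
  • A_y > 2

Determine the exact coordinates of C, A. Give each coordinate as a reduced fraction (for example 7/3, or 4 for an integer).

1. A_x = 1  [A = 2·M−B = 2·(10, 8)−(19, 2)]
2. A_y = 14  [A = 2·M−B = 2·(10, 8)−(19, 2)]
   so A = (1, 14)
3. C_x = 11  [C = 2·N−B = 2·(15, 2)−(19, 2)]
4. C_y = 2  [C = 2·N−B = 2·(15, 2)−(19, 2)]
   so C = (11, 2)

C = (11, 2)
A = (1, 14)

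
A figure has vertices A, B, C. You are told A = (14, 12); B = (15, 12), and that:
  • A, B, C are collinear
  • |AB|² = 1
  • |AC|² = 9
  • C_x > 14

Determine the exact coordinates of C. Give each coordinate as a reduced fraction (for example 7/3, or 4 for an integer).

C = (17, 12)

1. C_x = 17  [[A, B, C are collinear ⇒ 1y-12=0] ∩ [|C−(14, 12)|²=9]]
2. C_y = 12  [[A, B, C are collinear ⇒ 1y-12=0] ∩ [|C−(14, 12)|²=9]]
   so C = (17, 12)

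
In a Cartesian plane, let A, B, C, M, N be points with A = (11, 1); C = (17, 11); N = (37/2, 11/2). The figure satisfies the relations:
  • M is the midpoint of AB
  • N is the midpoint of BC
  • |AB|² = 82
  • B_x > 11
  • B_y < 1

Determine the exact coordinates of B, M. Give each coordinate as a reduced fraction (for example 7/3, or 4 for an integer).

B = (20, 0)
M = (31/2, 1/2)

1. B_x = 20  [B = 2·N−C = 2·(37/2, 11/2)−(17, 11)]
2. B_y = 0  [B = 2·N−C = 2·(37/2, 11/2)−(17, 11)]
   so B = (20, 0)
3. M_x = 31/2  [2·M = A+B = (11, 1)+(20, 0)]
4. M_y = 1/2  [2·M = A+B = (11, 1)+(20, 0)]
   so M = (31/2, 1/2)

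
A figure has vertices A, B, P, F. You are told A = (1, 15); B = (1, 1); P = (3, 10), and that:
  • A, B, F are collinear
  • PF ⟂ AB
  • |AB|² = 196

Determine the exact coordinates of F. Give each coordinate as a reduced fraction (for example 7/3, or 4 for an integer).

F = (1, 10)

1. F_x = 1  [[A, B, F are collinear ⇒ 14x-14=0] ∩ [PF ⟂ AB ⇒ -14y+140=0]]
2. F_y = 10  [[A, B, F are collinear ⇒ 14x-14=0] ∩ [PF ⟂ AB ⇒ -14y+140=0]]
   so F = (1, 10)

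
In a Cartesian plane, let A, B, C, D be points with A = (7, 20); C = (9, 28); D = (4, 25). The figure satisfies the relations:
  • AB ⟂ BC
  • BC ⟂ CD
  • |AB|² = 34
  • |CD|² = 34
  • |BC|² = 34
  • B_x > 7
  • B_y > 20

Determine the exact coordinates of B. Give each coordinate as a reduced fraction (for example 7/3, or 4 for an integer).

1. B_x = 12  [[BC ⟂ CD ⇒ 5x+3y-129=0] ∩ [|B−(7, 20)|²=34]]
2. B_y = 23  [[BC ⟂ CD ⇒ 5x+3y-129=0] ∩ [|B−(7, 20)|²=34]]
   so B = (12, 23)

B = (12, 23)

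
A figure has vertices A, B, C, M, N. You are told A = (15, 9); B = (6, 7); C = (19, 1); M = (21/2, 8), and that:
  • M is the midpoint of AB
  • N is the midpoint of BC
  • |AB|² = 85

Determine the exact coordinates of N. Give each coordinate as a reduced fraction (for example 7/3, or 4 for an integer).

N = (25/2, 4)

1. N_x = 25/2  [2·N = B+C = (6, 7)+(19, 1)]
2. N_y = 4  [2·N = B+C = (6, 7)+(19, 1)]
   so N = (25/2, 4)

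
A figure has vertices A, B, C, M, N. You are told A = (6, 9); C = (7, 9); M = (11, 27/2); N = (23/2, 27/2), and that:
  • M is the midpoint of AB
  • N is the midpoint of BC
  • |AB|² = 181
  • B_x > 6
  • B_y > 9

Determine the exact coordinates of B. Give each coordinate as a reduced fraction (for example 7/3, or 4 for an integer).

B = (16, 18)

1. B_x = 16  [B = 2·M−A = 2·(11, 27/2)−(6, 9)]
2. B_y = 18  [B = 2·M−A = 2·(11, 27/2)−(6, 9)]
   so B = (16, 18)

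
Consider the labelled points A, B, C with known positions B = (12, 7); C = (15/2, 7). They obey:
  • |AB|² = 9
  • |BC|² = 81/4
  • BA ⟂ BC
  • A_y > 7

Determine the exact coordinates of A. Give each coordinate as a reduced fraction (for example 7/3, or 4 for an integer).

A = (12, 10)

1. A_x = 12  [[BA ⟂ BC ⇒ -9/2x+54=0] ∩ [|A−(12, 7)|²=9]]
2. A_y = 10  [[BA ⟂ BC ⇒ -9/2x+54=0] ∩ [|A−(12, 7)|²=9]]
   so A = (12, 10)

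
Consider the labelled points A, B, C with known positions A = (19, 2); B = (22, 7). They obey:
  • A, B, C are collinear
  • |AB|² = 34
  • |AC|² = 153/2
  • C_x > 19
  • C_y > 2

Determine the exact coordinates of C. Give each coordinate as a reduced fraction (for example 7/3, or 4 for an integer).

1. C_x = 47/2  [[A, B, C are collinear ⇒ -5x+3y+89=0] ∩ [|C−(19, 2)|²=153/2]]
2. C_y = 19/2  [[A, B, C are collinear ⇒ -5x+3y+89=0] ∩ [|C−(19, 2)|²=153/2]]
   so C = (47/2, 19/2)

C = (47/2, 19/2)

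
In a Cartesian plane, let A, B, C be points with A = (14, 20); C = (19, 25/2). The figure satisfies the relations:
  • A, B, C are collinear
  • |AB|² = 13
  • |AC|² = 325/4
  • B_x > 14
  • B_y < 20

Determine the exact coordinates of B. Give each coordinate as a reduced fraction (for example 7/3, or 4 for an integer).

B = (16, 17)

1. B_x = 16  [[A, B, C are collinear ⇒ -15/2x-5y+205=0] ∩ [|B−(14, 20)|²=13]]
2. B_y = 17  [[A, B, C are collinear ⇒ -15/2x-5y+205=0] ∩ [|B−(14, 20)|²=13]]
   so B = (16, 17)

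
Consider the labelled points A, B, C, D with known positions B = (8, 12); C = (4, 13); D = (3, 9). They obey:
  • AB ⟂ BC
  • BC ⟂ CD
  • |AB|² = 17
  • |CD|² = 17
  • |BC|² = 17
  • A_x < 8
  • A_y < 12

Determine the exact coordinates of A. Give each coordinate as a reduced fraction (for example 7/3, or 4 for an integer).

A = (7, 8)

1. A_x = 7  [[AB ⟂ BC ⇒ 4x-1y-20=0] ∩ [|A−(8, 12)|²=17]]
2. A_y = 8  [[AB ⟂ BC ⇒ 4x-1y-20=0] ∩ [|A−(8, 12)|²=17]]
   so A = (7, 8)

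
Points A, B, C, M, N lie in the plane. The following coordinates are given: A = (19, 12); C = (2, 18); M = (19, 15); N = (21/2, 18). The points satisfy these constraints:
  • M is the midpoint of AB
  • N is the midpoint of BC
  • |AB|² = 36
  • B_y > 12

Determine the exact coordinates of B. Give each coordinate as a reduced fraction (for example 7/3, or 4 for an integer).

1. B_x = 19  [B = 2·M−A = 2·(19, 15)−(19, 12)]
2. B_y = 18  [B = 2·M−A = 2·(19, 15)−(19, 12)]
   so B = (19, 18)

B = (19, 18)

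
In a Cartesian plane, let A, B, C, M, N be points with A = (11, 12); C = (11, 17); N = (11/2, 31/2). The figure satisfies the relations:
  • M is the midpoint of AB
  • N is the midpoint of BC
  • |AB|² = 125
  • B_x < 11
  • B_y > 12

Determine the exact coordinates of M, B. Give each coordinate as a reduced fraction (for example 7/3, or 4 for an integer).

1. B_x = 0  [B = 2·N−C = 2·(11/2, 31/2)−(11, 17)]
2. B_y = 14  [B = 2·N−C = 2·(11/2, 31/2)−(11, 17)]
   so B = (0, 14)
3. M_x = 11/2  [2·M = A+B = (11, 12)+(0, 14)]
4. M_y = 13  [2·M = A+B = (11, 12)+(0, 14)]
   so M = (11/2, 13)

M = (11/2, 13)
B = (0, 14)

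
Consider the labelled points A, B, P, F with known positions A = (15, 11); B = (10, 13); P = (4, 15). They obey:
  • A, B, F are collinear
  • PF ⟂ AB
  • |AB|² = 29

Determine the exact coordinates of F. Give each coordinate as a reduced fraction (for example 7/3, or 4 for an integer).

1. F_x = 120/29  [[A, B, F are collinear ⇒ -2x-5y+85=0] ∩ [PF ⟂ AB ⇒ -5x+2y-10=0]]
2. F_y = 445/29  [[A, B, F are collinear ⇒ -2x-5y+85=0] ∩ [PF ⟂ AB ⇒ -5x+2y-10=0]]
   so F = (120/29, 445/29)

F = (120/29, 445/29)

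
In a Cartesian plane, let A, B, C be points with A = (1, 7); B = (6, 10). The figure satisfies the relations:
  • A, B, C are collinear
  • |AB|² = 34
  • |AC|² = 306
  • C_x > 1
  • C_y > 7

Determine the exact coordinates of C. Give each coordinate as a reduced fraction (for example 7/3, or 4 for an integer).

C = (16, 16)

1. C_x = 16  [[A, B, C are collinear ⇒ -3x+5y-32=0] ∩ [|C−(1, 7)|²=306]]
2. C_y = 16  [[A, B, C are collinear ⇒ -3x+5y-32=0] ∩ [|C−(1, 7)|²=306]]
   so C = (16, 16)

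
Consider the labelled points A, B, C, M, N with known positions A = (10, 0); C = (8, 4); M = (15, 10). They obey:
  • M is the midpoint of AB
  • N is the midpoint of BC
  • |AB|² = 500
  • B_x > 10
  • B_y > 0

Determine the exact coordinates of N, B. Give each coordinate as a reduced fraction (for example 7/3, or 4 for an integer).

1. B_x = 20  [B = 2·M−A = 2·(15, 10)−(10, 0)]
2. B_y = 20  [B = 2·M−A = 2·(15, 10)−(10, 0)]
   so B = (20, 20)
3. N_x = 14  [2·N = B+C = (20, 20)+(8, 4)]
4. N_y = 12  [2·N = B+C = (20, 20)+(8, 4)]
   so N = (14, 12)

N = (14, 12)
B = (20, 20)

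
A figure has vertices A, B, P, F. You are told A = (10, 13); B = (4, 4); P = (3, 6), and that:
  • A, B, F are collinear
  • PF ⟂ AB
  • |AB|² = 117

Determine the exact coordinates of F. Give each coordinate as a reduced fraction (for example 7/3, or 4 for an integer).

1. F_x = 60/13  [[A, B, F are collinear ⇒ 9x-6y-12=0] ∩ [PF ⟂ AB ⇒ -6x-9y+72=0]]
2. F_y = 64/13  [[A, B, F are collinear ⇒ 9x-6y-12=0] ∩ [PF ⟂ AB ⇒ -6x-9y+72=0]]
   so F = (60/13, 64/13)

F = (60/13, 64/13)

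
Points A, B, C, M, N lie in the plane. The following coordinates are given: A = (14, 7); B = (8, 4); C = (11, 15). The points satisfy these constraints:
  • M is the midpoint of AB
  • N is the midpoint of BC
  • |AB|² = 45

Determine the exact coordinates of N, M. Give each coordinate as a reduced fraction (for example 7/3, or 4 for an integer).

N = (19/2, 19/2)
M = (11, 11/2)

1. M_x = 11  [2·M = A+B = (14, 7)+(8, 4)]
2. M_y = 11/2  [2·M = A+B = (14, 7)+(8, 4)]
   so M = (11, 11/2)
3. N_x = 19/2  [2·N = B+C = (8, 4)+(11, 15)]
4. N_y = 19/2  [2·N = B+C = (8, 4)+(11, 15)]
   so N = (19/2, 19/2)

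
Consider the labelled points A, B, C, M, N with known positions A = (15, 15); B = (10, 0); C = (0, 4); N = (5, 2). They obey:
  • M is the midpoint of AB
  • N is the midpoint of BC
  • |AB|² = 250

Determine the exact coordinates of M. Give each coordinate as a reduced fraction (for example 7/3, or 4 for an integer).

1. M_x = 25/2  [2·M = A+B = (15, 15)+(10, 0)]
2. M_y = 15/2  [2·M = A+B = (15, 15)+(10, 0)]
   so M = (25/2, 15/2)

M = (25/2, 15/2)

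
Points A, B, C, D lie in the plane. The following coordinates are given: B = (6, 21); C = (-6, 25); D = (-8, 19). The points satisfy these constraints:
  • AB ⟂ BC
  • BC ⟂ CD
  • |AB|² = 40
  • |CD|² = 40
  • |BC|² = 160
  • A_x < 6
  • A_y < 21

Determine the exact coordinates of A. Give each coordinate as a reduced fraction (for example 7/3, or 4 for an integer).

A = (4, 15)

1. A_x = 4  [[AB ⟂ BC ⇒ 12x-4y+12=0] ∩ [|A−(6, 21)|²=40]]
2. A_y = 15  [[AB ⟂ BC ⇒ 12x-4y+12=0] ∩ [|A−(6, 21)|²=40]]
   so A = (4, 15)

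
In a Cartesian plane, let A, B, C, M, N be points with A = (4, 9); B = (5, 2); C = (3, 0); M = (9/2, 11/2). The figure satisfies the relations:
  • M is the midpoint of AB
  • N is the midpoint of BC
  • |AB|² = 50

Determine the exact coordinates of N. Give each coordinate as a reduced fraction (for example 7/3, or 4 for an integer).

N = (4, 1)

1. N_x = 4  [2·N = B+C = (5, 2)+(3, 0)]
2. N_y = 1  [2·N = B+C = (5, 2)+(3, 0)]
   so N = (4, 1)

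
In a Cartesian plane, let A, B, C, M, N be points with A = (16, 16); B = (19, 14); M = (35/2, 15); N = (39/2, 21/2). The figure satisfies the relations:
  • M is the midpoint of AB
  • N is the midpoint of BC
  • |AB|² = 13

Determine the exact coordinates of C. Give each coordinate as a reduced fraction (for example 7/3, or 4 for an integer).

C = (20, 7)

1. C_x = 20  [C = 2·N−B = 2·(39/2, 21/2)−(19, 14)]
2. C_y = 7  [C = 2·N−B = 2·(39/2, 21/2)−(19, 14)]
   so C = (20, 7)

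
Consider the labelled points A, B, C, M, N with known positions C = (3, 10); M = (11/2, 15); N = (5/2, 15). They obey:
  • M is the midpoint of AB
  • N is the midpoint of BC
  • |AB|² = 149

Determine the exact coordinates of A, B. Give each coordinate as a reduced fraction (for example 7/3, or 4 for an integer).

A = (9, 10)
B = (2, 20)

1. B_x = 2  [B = 2·N−C = 2·(5/2, 15)−(3, 10)]
2. B_y = 20  [B = 2·N−C = 2·(5/2, 15)−(3, 10)]
   so B = (2, 20)
3. A_x = 9  [A = 2·M−B = 2·(11/2, 15)−(2, 20)]
4. A_y = 10  [A = 2·M−B = 2·(11/2, 15)−(2, 20)]
   so A = (9, 10)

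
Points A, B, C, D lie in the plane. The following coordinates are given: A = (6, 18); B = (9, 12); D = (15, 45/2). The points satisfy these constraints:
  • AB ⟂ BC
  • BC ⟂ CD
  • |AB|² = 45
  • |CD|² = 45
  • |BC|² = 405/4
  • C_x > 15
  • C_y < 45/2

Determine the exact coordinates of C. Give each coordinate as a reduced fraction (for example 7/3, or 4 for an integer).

C = (18, 33/2)

1. C_x = 18  [[AB ⟂ BC ⇒ 3x-6y+45=0] ∩ [|C−(15, 45/2)|²=45]]
2. C_y = 33/2  [[AB ⟂ BC ⇒ 3x-6y+45=0] ∩ [|C−(15, 45/2)|²=45]]
   so C = (18, 33/2)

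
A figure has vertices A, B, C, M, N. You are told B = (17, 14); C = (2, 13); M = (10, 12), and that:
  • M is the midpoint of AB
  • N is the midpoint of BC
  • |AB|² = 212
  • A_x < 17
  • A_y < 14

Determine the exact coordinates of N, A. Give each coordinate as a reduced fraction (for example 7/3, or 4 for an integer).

1. A_x = 3  [A = 2·M−B = 2·(10, 12)−(17, 14)]
2. A_y = 10  [A = 2·M−B = 2·(10, 12)−(17, 14)]
   so A = (3, 10)
3. N_x = 19/2  [2·N = B+C = (17, 14)+(2, 13)]
4. N_y = 27/2  [2·N = B+C = (17, 14)+(2, 13)]
   so N = (19/2, 27/2)

N = (19/2, 27/2)
A = (3, 10)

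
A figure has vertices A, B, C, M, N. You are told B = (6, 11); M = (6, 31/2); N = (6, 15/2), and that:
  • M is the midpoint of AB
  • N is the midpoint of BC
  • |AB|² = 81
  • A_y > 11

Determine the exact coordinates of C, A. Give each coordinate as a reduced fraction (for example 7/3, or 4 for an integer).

1. A_x = 6  [A = 2·M−B = 2·(6, 31/2)−(6, 11)]
2. A_y = 20  [A = 2·M−B = 2·(6, 31/2)−(6, 11)]
   so A = (6, 20)
3. C_x = 6  [C = 2·N−B = 2·(6, 15/2)−(6, 11)]
4. C_y = 4  [C = 2·N−B = 2·(6, 15/2)−(6, 11)]
   so C = (6, 4)

C = (6, 4)
A = (6, 20)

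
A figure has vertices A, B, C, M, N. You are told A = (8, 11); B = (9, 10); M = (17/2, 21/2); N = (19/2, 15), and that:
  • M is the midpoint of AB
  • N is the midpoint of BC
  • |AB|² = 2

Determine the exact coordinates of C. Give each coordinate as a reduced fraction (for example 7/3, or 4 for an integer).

1. C_x = 10  [C = 2·N−B = 2·(19/2, 15)−(9, 10)]
2. C_y = 20  [C = 2·N−B = 2·(19/2, 15)−(9, 10)]
   so C = (10, 20)

C = (10, 20)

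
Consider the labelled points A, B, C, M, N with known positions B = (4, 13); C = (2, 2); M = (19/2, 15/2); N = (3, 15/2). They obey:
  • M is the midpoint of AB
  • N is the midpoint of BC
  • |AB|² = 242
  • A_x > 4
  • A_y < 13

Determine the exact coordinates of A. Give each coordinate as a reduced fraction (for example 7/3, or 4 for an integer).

A = (15, 2)

1. A_x = 15  [A = 2·M−B = 2·(19/2, 15/2)−(4, 13)]
2. A_y = 2  [A = 2·M−B = 2·(19/2, 15/2)−(4, 13)]
   so A = (15, 2)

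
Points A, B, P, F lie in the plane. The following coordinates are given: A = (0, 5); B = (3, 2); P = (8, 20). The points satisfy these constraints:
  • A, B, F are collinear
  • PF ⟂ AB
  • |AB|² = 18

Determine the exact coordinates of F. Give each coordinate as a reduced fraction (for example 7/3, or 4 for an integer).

F = (-7/2, 17/2)

1. F_x = -7/2  [[A, B, F are collinear ⇒ 3x+3y-15=0] ∩ [PF ⟂ AB ⇒ 3x-3y+36=0]]
2. F_y = 17/2  [[A, B, F are collinear ⇒ 3x+3y-15=0] ∩ [PF ⟂ AB ⇒ 3x-3y+36=0]]
   so F = (-7/2, 17/2)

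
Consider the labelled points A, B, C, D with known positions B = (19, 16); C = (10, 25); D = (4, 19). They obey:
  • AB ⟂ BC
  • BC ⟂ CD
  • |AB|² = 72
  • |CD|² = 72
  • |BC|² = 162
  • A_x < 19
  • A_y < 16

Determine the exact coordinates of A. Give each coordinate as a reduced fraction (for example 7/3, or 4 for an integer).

1. A_x = 13  [[AB ⟂ BC ⇒ 9x-9y-27=0] ∩ [|A−(19, 16)|²=72]]
2. A_y = 10  [[AB ⟂ BC ⇒ 9x-9y-27=0] ∩ [|A−(19, 16)|²=72]]
   so A = (13, 10)

A = (13, 10)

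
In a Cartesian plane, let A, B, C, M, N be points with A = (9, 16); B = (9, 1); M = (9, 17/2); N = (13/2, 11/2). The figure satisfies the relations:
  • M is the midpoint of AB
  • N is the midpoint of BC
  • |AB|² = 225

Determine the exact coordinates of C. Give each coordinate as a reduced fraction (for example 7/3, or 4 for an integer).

C = (4, 10)

1. C_x = 4  [C = 2·N−B = 2·(13/2, 11/2)−(9, 1)]
2. C_y = 10  [C = 2·N−B = 2·(13/2, 11/2)−(9, 1)]
   so C = (4, 10)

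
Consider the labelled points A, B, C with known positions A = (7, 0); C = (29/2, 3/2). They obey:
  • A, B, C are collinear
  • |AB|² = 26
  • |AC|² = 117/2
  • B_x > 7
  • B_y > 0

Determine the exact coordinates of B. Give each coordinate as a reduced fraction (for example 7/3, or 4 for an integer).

B = (12, 1)

1. B_x = 12  [[A, B, C are collinear ⇒ 3/2x-15/2y-21/2=0] ∩ [|B−(7, 0)|²=26]]
2. B_y = 1  [[A, B, C are collinear ⇒ 3/2x-15/2y-21/2=0] ∩ [|B−(7, 0)|²=26]]
   so B = (12, 1)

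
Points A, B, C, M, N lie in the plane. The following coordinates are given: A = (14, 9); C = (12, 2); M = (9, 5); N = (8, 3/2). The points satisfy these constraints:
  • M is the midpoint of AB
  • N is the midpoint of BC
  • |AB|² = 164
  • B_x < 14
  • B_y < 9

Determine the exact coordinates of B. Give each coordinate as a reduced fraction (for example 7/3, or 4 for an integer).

1. B_x = 4  [B = 2·M−A = 2·(9, 5)−(14, 9)]
2. B_y = 1  [B = 2·M−A = 2·(9, 5)−(14, 9)]
   so B = (4, 1)

B = (4, 1)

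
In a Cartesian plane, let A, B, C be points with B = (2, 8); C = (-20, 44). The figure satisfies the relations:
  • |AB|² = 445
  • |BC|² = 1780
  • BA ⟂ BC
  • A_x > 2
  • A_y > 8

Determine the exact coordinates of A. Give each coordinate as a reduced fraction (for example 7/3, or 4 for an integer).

A = (20, 19)

1. A_x = 20  [[BA ⟂ BC ⇒ -22x+36y-244=0] ∩ [|A−(2, 8)|²=445]]
2. A_y = 19  [[BA ⟂ BC ⇒ -22x+36y-244=0] ∩ [|A−(2, 8)|²=445]]
   so A = (20, 19)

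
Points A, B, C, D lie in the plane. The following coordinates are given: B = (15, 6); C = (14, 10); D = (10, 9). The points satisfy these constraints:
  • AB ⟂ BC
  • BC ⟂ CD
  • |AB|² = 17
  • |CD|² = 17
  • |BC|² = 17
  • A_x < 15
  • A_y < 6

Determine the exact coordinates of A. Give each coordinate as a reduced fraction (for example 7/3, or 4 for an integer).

A = (11, 5)

1. A_x = 11  [[AB ⟂ BC ⇒ 1x-4y+9=0] ∩ [|A−(15, 6)|²=17]]
2. A_y = 5  [[AB ⟂ BC ⇒ 1x-4y+9=0] ∩ [|A−(15, 6)|²=17]]
   so A = (11, 5)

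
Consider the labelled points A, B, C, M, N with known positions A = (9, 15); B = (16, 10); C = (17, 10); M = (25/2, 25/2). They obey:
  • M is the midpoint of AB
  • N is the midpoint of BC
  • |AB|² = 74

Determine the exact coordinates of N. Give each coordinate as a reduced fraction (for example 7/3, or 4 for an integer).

1. N_x = 33/2  [2·N = B+C = (16, 10)+(17, 10)]
2. N_y = 10  [2·N = B+C = (16, 10)+(17, 10)]
   so N = (33/2, 10)

N = (33/2, 10)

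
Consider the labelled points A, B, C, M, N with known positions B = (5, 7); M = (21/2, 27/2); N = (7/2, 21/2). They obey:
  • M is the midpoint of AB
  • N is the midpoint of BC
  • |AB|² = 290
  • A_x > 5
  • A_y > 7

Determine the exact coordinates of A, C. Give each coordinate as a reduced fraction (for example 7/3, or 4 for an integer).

A = (16, 20)
C = (2, 14)

1. A_x = 16  [A = 2·M−B = 2·(21/2, 27/2)−(5, 7)]
2. A_y = 20  [A = 2·M−B = 2·(21/2, 27/2)−(5, 7)]
   so A = (16, 20)
3. C_x = 2  [C = 2·N−B = 2·(7/2, 21/2)−(5, 7)]
4. C_y = 14  [C = 2·N−B = 2·(7/2, 21/2)−(5, 7)]
   so C = (2, 14)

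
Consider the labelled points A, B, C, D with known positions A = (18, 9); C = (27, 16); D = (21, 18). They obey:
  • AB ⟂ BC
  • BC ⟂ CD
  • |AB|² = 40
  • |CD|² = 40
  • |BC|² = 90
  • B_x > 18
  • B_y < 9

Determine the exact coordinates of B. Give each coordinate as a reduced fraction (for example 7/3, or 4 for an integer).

B = (24, 7)

1. B_x = 24  [[BC ⟂ CD ⇒ 6x-2y-130=0] ∩ [|B−(18, 9)|²=40]]
2. B_y = 7  [[BC ⟂ CD ⇒ 6x-2y-130=0] ∩ [|B−(18, 9)|²=40]]
   so B = (24, 7)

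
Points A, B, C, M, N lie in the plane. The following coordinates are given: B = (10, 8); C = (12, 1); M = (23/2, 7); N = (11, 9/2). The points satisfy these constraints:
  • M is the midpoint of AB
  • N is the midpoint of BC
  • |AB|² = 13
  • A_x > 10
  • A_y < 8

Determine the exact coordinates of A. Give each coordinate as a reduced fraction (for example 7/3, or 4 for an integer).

A = (13, 6)

1. A_x = 13  [A = 2·M−B = 2·(23/2, 7)−(10, 8)]
2. A_y = 6  [A = 2·M−B = 2·(23/2, 7)−(10, 8)]
   so A = (13, 6)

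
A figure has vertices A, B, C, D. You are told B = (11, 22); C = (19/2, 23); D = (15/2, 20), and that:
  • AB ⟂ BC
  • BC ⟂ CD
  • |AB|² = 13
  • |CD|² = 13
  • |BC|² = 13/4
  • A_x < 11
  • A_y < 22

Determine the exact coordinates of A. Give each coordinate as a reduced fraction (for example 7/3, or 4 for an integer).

A = (9, 19)

1. A_x = 9  [[AB ⟂ BC ⇒ 3/2x-1y+11/2=0] ∩ [|A−(11, 22)|²=13]]
2. A_y = 19  [[AB ⟂ BC ⇒ 3/2x-1y+11/2=0] ∩ [|A−(11, 22)|²=13]]
   so A = (9, 19)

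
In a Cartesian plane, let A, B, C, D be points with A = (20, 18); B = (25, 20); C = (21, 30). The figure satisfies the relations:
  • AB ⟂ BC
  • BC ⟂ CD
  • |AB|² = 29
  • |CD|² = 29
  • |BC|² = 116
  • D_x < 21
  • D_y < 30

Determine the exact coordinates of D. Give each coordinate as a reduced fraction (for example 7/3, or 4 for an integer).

1. D_x = 16  [[BC ⟂ CD ⇒ -4x+10y-216=0] ∩ [|D−(21, 30)|²=29]]
2. D_y = 28  [[BC ⟂ CD ⇒ -4x+10y-216=0] ∩ [|D−(21, 30)|²=29]]
   so D = (16, 28)

D = (16, 28)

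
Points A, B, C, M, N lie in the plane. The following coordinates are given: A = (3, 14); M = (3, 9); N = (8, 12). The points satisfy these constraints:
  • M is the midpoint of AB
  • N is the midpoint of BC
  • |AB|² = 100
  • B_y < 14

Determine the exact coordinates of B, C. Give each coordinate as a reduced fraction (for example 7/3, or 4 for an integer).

1. B_x = 3  [B = 2·M−A = 2·(3, 9)−(3, 14)]
2. B_y = 4  [B = 2·M−A = 2·(3, 9)−(3, 14)]
   so B = (3, 4)
3. C_x = 13  [C = 2·N−B = 2·(8, 12)−(3, 4)]
4. C_y = 20  [C = 2·N−B = 2·(8, 12)−(3, 4)]
   so C = (13, 20)

B = (3, 4)
C = (13, 20)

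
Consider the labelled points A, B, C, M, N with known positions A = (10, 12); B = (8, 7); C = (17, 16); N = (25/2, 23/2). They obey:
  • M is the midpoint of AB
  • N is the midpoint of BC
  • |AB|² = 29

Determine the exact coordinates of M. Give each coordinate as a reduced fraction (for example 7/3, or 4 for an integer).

M = (9, 19/2)

1. M_x = 9  [2·M = A+B = (10, 12)+(8, 7)]
2. M_y = 19/2  [2·M = A+B = (10, 12)+(8, 7)]
   so M = (9, 19/2)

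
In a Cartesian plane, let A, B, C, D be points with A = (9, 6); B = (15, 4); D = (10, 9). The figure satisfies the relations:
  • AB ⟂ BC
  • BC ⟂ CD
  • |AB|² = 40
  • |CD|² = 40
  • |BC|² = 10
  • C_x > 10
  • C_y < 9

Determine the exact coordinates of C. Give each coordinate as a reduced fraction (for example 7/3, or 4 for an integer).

1. C_x = 16  [[AB ⟂ BC ⇒ 6x-2y-82=0] ∩ [|C−(10, 9)|²=40]]
2. C_y = 7  [[AB ⟂ BC ⇒ 6x-2y-82=0] ∩ [|C−(10, 9)|²=40]]
   so C = (16, 7)

C = (16, 7)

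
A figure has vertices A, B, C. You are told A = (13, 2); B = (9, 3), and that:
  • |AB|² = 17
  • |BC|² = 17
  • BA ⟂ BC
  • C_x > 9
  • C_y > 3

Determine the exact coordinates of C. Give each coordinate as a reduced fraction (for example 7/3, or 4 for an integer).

1. C_x = 10  [[BA ⟂ BC ⇒ 4x-1y-33=0] ∩ [|C−(9, 3)|²=17]]
2. C_y = 7  [[BA ⟂ BC ⇒ 4x-1y-33=0] ∩ [|C−(9, 3)|²=17]]
   so C = (10, 7)

C = (10, 7)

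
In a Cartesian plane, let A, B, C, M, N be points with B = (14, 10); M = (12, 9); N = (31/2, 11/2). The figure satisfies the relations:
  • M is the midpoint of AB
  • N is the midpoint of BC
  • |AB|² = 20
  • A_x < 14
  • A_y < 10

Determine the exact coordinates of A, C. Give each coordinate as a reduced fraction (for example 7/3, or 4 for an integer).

1. A_x = 10  [A = 2·M−B = 2·(12, 9)−(14, 10)]
2. A_y = 8  [A = 2·M−B = 2·(12, 9)−(14, 10)]
   so A = (10, 8)
3. C_x = 17  [C = 2·N−B = 2·(31/2, 11/2)−(14, 10)]
4. C_y = 1  [C = 2·N−B = 2·(31/2, 11/2)−(14, 10)]
   so C = (17, 1)

A = (10, 8)
C = (17, 1)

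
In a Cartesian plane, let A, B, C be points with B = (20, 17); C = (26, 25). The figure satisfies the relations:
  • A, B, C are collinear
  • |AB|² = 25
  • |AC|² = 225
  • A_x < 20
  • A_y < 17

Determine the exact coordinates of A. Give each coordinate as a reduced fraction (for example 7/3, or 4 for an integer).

A = (17, 13)

1. A_x = 17  [[A, B, C are collinear ⇒ -8x+6y+58=0] ∩ [|A−(20, 17)|²=25]]
2. A_y = 13  [[A, B, C are collinear ⇒ -8x+6y+58=0] ∩ [|A−(20, 17)|²=25]]
   so A = (17, 13)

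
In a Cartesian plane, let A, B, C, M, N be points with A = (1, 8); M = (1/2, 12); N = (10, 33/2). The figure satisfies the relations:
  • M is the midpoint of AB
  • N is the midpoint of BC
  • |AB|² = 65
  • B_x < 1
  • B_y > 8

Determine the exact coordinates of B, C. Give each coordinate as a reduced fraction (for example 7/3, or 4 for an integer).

B = (0, 16)
C = (20, 17)

1. B_x = 0  [B = 2·M−A = 2·(1/2, 12)−(1, 8)]
2. B_y = 16  [B = 2·M−A = 2·(1/2, 12)−(1, 8)]
   so B = (0, 16)
3. C_x = 20  [C = 2·N−B = 2·(10, 33/2)−(0, 16)]
4. C_y = 17  [C = 2·N−B = 2·(10, 33/2)−(0, 16)]
   so C = (20, 17)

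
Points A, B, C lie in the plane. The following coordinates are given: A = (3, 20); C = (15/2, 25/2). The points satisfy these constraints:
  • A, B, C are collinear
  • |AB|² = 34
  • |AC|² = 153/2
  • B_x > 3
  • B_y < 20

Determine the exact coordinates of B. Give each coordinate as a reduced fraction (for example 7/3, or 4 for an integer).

B = (6, 15)

1. B_x = 6  [[A, B, C are collinear ⇒ -15/2x-9/2y+225/2=0] ∩ [|B−(3, 20)|²=34]]
2. B_y = 15  [[A, B, C are collinear ⇒ -15/2x-9/2y+225/2=0] ∩ [|B−(3, 20)|²=34]]
   so B = (6, 15)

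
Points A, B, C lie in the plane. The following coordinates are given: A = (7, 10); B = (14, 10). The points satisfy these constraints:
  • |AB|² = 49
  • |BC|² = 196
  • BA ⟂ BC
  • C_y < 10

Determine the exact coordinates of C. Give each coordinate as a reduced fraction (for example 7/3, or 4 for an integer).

C = (14, -4)

1. C_x = 14  [[BA ⟂ BC ⇒ -7x+98=0] ∩ [|C−(14, 10)|²=196]]
2. C_y = -4  [[BA ⟂ BC ⇒ -7x+98=0] ∩ [|C−(14, 10)|²=196]]
   so C = (14, -4)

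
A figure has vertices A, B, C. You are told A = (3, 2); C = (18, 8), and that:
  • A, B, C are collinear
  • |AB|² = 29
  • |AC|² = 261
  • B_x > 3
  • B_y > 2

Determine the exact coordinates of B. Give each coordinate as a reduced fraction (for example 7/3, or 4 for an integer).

B = (8, 4)

1. B_x = 8  [[A, B, C are collinear ⇒ 6x-15y+12=0] ∩ [|B−(3, 2)|²=29]]
2. B_y = 4  [[A, B, C are collinear ⇒ 6x-15y+12=0] ∩ [|B−(3, 2)|²=29]]
   so B = (8, 4)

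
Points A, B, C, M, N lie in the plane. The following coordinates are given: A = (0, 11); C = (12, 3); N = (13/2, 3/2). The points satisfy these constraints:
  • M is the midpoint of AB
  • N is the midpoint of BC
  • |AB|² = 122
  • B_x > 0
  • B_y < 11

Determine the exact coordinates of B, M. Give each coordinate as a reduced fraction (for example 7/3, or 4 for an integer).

1. B_x = 1  [B = 2·N−C = 2·(13/2, 3/2)−(12, 3)]
2. B_y = 0  [B = 2·N−C = 2·(13/2, 3/2)−(12, 3)]
   so B = (1, 0)
3. M_x = 1/2  [2·M = A+B = (0, 11)+(1, 0)]
4. M_y = 11/2  [2·M = A+B = (0, 11)+(1, 0)]
   so M = (1/2, 11/2)

B = (1, 0)
M = (1/2, 11/2)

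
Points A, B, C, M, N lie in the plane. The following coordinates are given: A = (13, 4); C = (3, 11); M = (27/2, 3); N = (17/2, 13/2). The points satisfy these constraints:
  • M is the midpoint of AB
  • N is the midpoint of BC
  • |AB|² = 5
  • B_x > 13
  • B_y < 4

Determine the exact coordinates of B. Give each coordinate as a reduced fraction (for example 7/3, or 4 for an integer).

1. B_x = 14  [B = 2·M−A = 2·(27/2, 3)−(13, 4)]
2. B_y = 2  [B = 2·M−A = 2·(27/2, 3)−(13, 4)]
   so B = (14, 2)

B = (14, 2)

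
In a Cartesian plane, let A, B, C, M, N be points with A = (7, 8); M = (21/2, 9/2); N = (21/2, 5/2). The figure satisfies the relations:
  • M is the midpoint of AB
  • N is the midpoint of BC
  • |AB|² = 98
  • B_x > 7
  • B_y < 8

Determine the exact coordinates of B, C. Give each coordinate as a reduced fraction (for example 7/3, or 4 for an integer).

B = (14, 1)
C = (7, 4)

1. B_x = 14  [B = 2·M−A = 2·(21/2, 9/2)−(7, 8)]
2. B_y = 1  [B = 2·M−A = 2·(21/2, 9/2)−(7, 8)]
   so B = (14, 1)
3. C_x = 7  [C = 2·N−B = 2·(21/2, 5/2)−(14, 1)]
4. C_y = 4  [C = 2·N−B = 2·(21/2, 5/2)−(14, 1)]
   so C = (7, 4)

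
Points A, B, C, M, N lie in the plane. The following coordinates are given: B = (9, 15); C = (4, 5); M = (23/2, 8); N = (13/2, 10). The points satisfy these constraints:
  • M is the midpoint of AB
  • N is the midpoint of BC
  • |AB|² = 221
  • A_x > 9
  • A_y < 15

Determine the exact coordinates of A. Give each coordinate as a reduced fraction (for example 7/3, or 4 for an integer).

1. A_x = 14  [A = 2·M−B = 2·(23/2, 8)−(9, 15)]
2. A_y = 1  [A = 2·M−B = 2·(23/2, 8)−(9, 15)]
   so A = (14, 1)

A = (14, 1)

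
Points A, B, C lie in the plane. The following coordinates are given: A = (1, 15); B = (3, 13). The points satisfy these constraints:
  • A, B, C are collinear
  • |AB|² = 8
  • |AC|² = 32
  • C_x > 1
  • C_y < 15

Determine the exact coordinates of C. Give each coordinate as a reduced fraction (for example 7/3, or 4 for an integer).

C = (5, 11)

1. C_x = 5  [[A, B, C are collinear ⇒ 2x+2y-32=0] ∩ [|C−(1, 15)|²=32]]
2. C_y = 11  [[A, B, C are collinear ⇒ 2x+2y-32=0] ∩ [|C−(1, 15)|²=32]]
   so C = (5, 11)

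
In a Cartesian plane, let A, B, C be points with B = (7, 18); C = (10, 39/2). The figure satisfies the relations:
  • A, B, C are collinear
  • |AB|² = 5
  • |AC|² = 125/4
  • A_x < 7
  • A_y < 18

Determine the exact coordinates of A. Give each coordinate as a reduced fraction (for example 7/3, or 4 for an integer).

A = (5, 17)

1. A_x = 5  [[A, B, C are collinear ⇒ -3/2x+3y-87/2=0] ∩ [|A−(7, 18)|²=5]]
2. A_y = 17  [[A, B, C are collinear ⇒ -3/2x+3y-87/2=0] ∩ [|A−(7, 18)|²=5]]
   so A = (5, 17)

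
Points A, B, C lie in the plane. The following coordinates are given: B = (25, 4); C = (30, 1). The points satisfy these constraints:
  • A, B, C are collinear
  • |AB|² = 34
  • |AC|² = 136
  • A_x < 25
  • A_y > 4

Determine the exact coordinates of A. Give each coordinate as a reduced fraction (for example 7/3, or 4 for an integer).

A = (20, 7)

1. A_x = 20  [[A, B, C are collinear ⇒ 3x+5y-95=0] ∩ [|A−(25, 4)|²=34]]
2. A_y = 7  [[A, B, C are collinear ⇒ 3x+5y-95=0] ∩ [|A−(25, 4)|²=34]]
   so A = (20, 7)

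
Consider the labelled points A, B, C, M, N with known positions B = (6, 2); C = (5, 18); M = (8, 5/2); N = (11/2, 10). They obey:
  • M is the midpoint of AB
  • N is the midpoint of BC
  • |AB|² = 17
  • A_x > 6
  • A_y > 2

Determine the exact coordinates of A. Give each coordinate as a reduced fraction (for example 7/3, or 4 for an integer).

1. A_x = 10  [A = 2·M−B = 2·(8, 5/2)−(6, 2)]
2. A_y = 3  [A = 2·M−B = 2·(8, 5/2)−(6, 2)]
   so A = (10, 3)

A = (10, 3)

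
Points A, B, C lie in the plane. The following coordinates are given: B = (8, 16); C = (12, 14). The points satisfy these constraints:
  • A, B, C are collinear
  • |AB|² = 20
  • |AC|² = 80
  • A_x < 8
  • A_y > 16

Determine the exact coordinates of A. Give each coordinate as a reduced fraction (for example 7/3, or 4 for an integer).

A = (4, 18)

1. A_x = 4  [[A, B, C are collinear ⇒ 2x+4y-80=0] ∩ [|A−(8, 16)|²=20]]
2. A_y = 18  [[A, B, C are collinear ⇒ 2x+4y-80=0] ∩ [|A−(8, 16)|²=20]]
   so A = (4, 18)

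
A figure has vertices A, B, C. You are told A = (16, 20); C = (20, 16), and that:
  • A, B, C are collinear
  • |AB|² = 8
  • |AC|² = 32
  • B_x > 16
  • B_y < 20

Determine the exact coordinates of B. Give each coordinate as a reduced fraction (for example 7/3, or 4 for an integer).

1. B_x = 18  [[A, B, C are collinear ⇒ -4x-4y+144=0] ∩ [|B−(16, 20)|²=8]]
2. B_y = 18  [[A, B, C are collinear ⇒ -4x-4y+144=0] ∩ [|B−(16, 20)|²=8]]
   so B = (18, 18)

B = (18, 18)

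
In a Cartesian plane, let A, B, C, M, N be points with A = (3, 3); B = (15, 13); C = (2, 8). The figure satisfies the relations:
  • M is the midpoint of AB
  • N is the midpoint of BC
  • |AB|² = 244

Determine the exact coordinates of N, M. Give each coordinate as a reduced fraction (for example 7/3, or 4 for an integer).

N = (17/2, 21/2)
M = (9, 8)

1. M_x = 9  [2·M = A+B = (3, 3)+(15, 13)]
2. M_y = 8  [2·M = A+B = (3, 3)+(15, 13)]
   so M = (9, 8)
3. N_x = 17/2  [2·N = B+C = (15, 13)+(2, 8)]
4. N_y = 21/2  [2·N = B+C = (15, 13)+(2, 8)]
   so N = (17/2, 21/2)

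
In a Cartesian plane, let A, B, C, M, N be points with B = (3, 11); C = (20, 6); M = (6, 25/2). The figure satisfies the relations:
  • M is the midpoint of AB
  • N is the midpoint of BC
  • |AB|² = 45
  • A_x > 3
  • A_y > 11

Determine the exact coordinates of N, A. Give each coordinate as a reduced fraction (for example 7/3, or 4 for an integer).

N = (23/2, 17/2)
A = (9, 14)

1. A_x = 9  [A = 2·M−B = 2·(6, 25/2)−(3, 11)]
2. A_y = 14  [A = 2·M−B = 2·(6, 25/2)−(3, 11)]
   so A = (9, 14)
3. N_x = 23/2  [2·N = B+C = (3, 11)+(20, 6)]
4. N_y = 17/2  [2·N = B+C = (3, 11)+(20, 6)]
   so N = (23/2, 17/2)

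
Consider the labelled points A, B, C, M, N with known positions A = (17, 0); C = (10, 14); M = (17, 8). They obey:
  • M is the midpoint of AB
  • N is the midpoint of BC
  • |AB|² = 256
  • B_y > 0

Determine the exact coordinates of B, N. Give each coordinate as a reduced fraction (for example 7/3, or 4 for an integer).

1. B_x = 17  [B = 2·M−A = 2·(17, 8)−(17, 0)]
2. B_y = 16  [B = 2·M−A = 2·(17, 8)−(17, 0)]
   so B = (17, 16)
3. N_x = 27/2  [2·N = B+C = (17, 16)+(10, 14)]
4. N_y = 15  [2·N = B+C = (17, 16)+(10, 14)]
   so N = (27/2, 15)

B = (17, 16)
N = (27/2, 15)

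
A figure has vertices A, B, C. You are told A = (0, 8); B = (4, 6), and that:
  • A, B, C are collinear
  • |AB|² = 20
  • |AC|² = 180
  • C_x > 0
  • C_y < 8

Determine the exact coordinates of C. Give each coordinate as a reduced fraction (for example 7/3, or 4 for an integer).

C = (12, 2)

1. C_x = 12  [[A, B, C are collinear ⇒ 2x+4y-32=0] ∩ [|C−(0, 8)|²=180]]
2. C_y = 2  [[A, B, C are collinear ⇒ 2x+4y-32=0] ∩ [|C−(0, 8)|²=180]]
   so C = (12, 2)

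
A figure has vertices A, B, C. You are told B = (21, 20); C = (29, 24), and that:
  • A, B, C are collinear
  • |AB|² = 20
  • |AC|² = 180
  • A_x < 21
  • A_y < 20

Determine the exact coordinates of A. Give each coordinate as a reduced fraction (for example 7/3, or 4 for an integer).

1. A_x = 17  [[A, B, C are collinear ⇒ -4x+8y-76=0] ∩ [|A−(21, 20)|²=20]]
2. A_y = 18  [[A, B, C are collinear ⇒ -4x+8y-76=0] ∩ [|A−(21, 20)|²=20]]
   so A = (17, 18)

A = (17, 18)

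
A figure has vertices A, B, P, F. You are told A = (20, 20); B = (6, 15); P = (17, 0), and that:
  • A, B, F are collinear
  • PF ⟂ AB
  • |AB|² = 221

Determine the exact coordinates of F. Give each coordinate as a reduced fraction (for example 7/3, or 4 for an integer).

1. F_x = 2432/221  [[A, B, F are collinear ⇒ 5x-14y+180=0] ∩ [PF ⟂ AB ⇒ -14x-5y+238=0]]
2. F_y = 3710/221  [[A, B, F are collinear ⇒ 5x-14y+180=0] ∩ [PF ⟂ AB ⇒ -14x-5y+238=0]]
   so F = (2432/221, 3710/221)

F = (2432/221, 3710/221)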